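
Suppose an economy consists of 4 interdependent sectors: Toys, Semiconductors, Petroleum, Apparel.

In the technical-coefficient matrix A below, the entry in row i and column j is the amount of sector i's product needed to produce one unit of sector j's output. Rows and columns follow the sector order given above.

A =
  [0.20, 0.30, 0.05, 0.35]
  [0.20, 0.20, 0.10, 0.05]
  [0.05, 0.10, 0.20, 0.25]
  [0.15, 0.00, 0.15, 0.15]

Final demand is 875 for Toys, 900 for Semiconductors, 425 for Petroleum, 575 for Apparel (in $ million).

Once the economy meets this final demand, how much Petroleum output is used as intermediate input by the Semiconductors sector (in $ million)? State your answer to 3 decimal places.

I − A =
  [   0.80    -0.30    -0.05    -0.35]
  [  -0.20     0.80    -0.10    -0.05]
  [  -0.05    -0.10     0.80    -0.25]
  [  -0.15     0.00    -0.15     0.85]
Compute the cofactors C_ij = (−1)^(i+j)·(3×3 minor ij) of I−A; the adjugate is their transpose:
adj(I−A) = Cᵀ =
  [ 0.504750   0.202250   0.103750   0.250250]
  [ 0.142875   0.465375   0.088125   0.112125]
  [ 0.081750   0.086750   0.448750   0.170750]
  [ 0.103500   0.051000   0.097500   0.451500]
det(I−A) = Σ_j (I−A)_1j·C_1j = (0.80)(0.504750) + (-0.30)(0.142875) + (-0.05)(0.081750) + (-0.35)(0.103500) = 0.320625
(I − A)⁻¹ = adj(I−A) / det(I−A) ≈
  [   1.5743     0.6308     0.3236     0.7805]
  [   0.4456     1.4515     0.2749     0.3497]
  [   0.2550     0.2706     1.3996     0.5326]
  [   0.3228     0.1591     0.3041     1.4082]
First solve x = (I − A)⁻¹ d = adj(I−A)·d / det(I−A); in particular x_S = (0.142875·875 + 0.465375·900 + 0.088125·425 + 0.112125·575) / 0.320625 = 645.778125 / 0.320625 ≈ 2014.12281.
Intermediate flow from P to S: z_PS = a_PS · x_S = 0.10 × 645.778125 / 0.320625 = 64.5778125 / 0.320625 ≈ 201.412.

z_PS = 201.412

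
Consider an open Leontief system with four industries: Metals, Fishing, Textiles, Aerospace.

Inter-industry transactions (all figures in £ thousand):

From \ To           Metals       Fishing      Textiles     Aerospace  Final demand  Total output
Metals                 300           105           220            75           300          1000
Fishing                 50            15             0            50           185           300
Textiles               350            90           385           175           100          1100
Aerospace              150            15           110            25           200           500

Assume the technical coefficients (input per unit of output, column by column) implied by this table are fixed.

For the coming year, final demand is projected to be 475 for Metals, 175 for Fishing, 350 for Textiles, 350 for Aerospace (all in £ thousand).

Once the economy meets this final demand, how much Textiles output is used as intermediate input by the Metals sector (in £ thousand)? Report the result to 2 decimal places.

z_31 = 569.33

Technical coefficients a_ij = z_ij / X_j:
  a_11 = 300/1000 = 0.30, a_21 = 50/1000 = 0.05, a_31 = 350/1000 = 0.35, a_41 = 150/1000 = 0.15
  a_12 = 105/300 = 0.35, a_22 = 15/300 = 0.05, a_32 = 90/300 = 0.30, a_42 = 15/300 = 0.05
  a_13 = 220/1100 = 0.20, a_23 = 0/1100 = 0.00, a_33 = 385/1100 = 0.35, a_43 = 110/1100 = 0.10
  a_14 = 75/500 = 0.15, a_24 = 50/500 = 0.10, a_34 = 175/500 = 0.35, a_44 = 25/500 = 0.05
I − A =
  [   0.70    -0.35    -0.20    -0.15]
  [  -0.05     0.95     0.00    -0.10]
  [  -0.35    -0.30     0.65    -0.35]
  [  -0.15    -0.05    -0.10     0.95]
Compute the cofactors C_ij = (−1)^(i+j)·(3×3 minor ij) of I−A; the adjugate is their transpose:
adj(I−A) = Cᵀ =
  [ 0.547125   0.273750   0.197250   0.187875]
  [ 0.042375   0.310875   0.020250   0.046875]
  [ 0.383625   0.342375   0.584625   0.312000]
  [ 0.129000   0.095625   0.093750   0.351375]
det(I−A) = Σ_j (I−A)_1j·C_1j = (0.70)(0.547125) + (-0.35)(0.042375) + (-0.20)(0.383625) + (-0.15)(0.129000) = 0.27208125
(I − A)⁻¹ = adj(I−A) / det(I−A) ≈
  [   2.0109     1.0061     0.7250     0.6905]
  [   0.1557     1.1426     0.0744     0.1723]
  [   1.4100     1.2584     2.1487     1.1467]
  [   0.4741     0.3515     0.3446     1.2914]
First solve x = (I − A)⁻¹ d = adj(I−A)·d / det(I−A); in particular x_1 = (0.547125·475 + 0.273750·175 + 0.197250·350 + 0.187875·350) / 0.27208125 = 442.584375 / 0.27208125 ≈ 1626.6625.
Intermediate flow from 3 to 1: z_31 = a_31 · x_1 = 0.35 × 442.584375 / 0.27208125 = 154.90453125 / 0.27208125 ≈ 569.33.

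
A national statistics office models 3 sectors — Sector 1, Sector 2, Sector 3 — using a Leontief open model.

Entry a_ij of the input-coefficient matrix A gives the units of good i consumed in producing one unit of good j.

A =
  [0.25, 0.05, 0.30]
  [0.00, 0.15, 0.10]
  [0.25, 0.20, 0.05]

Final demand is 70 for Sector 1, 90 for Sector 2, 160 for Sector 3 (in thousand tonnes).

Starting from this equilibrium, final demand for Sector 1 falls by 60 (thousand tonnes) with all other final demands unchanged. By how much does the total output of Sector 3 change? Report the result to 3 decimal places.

I − A =
  [   0.75    -0.05    -0.30]
  [   0.00     0.85    -0.10]
  [  -0.25    -0.20     0.95]
Cofactors of I−A, C_ij = (−1)^(i+j)·(minor ij) (rows/columns in the sector order above):
  C_11 = (0.85)(0.95) − (-0.10)(-0.20) = 0.7875
  C_12 = −[(0.00)(0.95) − (-0.10)(-0.25)] = 0.0250
  C_13 = (0.00)(-0.20) − (0.85)(-0.25) = 0.2125
  C_21 = −[(-0.05)(0.95) − (-0.30)(-0.20)] = 0.1075
  C_22 = (0.75)(0.95) − (-0.30)(-0.25) = 0.6375
  C_23 = −[(0.75)(-0.20) − (-0.05)(-0.25)] = 0.1625
  C_31 = (-0.05)(-0.10) − (-0.30)(0.85) = 0.2600
  C_32 = −[(0.75)(-0.10) − (-0.30)(0.00)] = 0.0750
  C_33 = (0.75)(0.85) − (-0.05)(0.00) = 0.6375
det(I−A) = Σ_j (I−A)_1j·C_1j = (0.75)(0.7875) + (-0.05)(0.0250) + (-0.30)(0.2125) = 0.525625
adj(I−A) = Cᵀ =
  [ 0.7875   0.1075   0.2600]
  [ 0.0250   0.6375   0.0750]
  [ 0.2125   0.1625   0.6375]
(I − A)⁻¹ = adj(I−A) / det(I−A) ≈
  [   1.4982     0.2045     0.4946]
  [   0.0476     1.2128     0.1427]
  [   0.4043     0.3092     1.2128]
Δx = (I − A)⁻¹ Δd with Δd having -60 in the Sector 1 component and 0 elsewhere.
So Δx_3 = L_31 · (-60), where L_31 = adj(I−A)_31 / det(I−A) = 0.2125 / 0.525625.
Δx_3 = 0.2125 × (-60) / 0.525625 = -12.75 / 0.525625 ≈ -24.257.

Δx_3 = -24.257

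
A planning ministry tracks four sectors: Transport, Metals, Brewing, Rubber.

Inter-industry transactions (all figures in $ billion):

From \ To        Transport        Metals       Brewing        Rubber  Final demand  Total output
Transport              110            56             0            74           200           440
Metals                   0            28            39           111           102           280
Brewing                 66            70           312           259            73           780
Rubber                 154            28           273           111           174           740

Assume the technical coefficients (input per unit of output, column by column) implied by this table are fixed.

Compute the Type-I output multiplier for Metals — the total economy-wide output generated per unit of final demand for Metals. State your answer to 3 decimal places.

Technical coefficients a_ij = z_ij / X_j:
  a_TT = 110/440 = 0.25, a_MT = 0/440 = 0.00, a_BT = 66/440 = 0.15, a_RT = 154/440 = 0.35
  a_TM = 56/280 = 0.20, a_MM = 28/280 = 0.10, a_BM = 70/280 = 0.25, a_RM = 28/280 = 0.10
  a_TB = 0/780 = 0.00, a_MB = 39/780 = 0.05, a_BB = 312/780 = 0.40, a_RB = 273/780 = 0.35
  a_TR = 74/740 = 0.10, a_MR = 111/740 = 0.15, a_BR = 259/740 = 0.35, a_RR = 111/740 = 0.15
I − A =
  [   0.75    -0.20     0.00    -0.10]
  [   0.00     0.90    -0.05    -0.15]
  [  -0.15    -0.25     0.60    -0.35]
  [  -0.35    -0.10    -0.35     0.85]
Compute the cofactors C_ij = (−1)^(i+j)·(3×3 minor ij) of I−A; the adjugate is their transpose:
adj(I−A) = Cᵀ =
  [ 0.314250   0.092250   0.051000   0.074250]
  [ 0.051875   0.264375   0.069500   0.081375]
  [ 0.235875   0.228375   0.520500   0.282375]
  [ 0.232625   0.163125   0.243500   0.394125]
det(I−A) = Σ_j (I−A)_1j·C_1j = (0.75)(0.314250) + (-0.20)(0.051875) + (0.00)(0.235875) + (-0.10)(0.232625) = 0.20205
(I − A)⁻¹ = adj(I−A) / det(I−A) ≈
  [   1.5553     0.4566     0.2524     0.3675]
  [   0.2567     1.3085     0.3440     0.4027]
  [   1.1674     1.1303     2.5761     1.3976]
  [   1.1513     0.8073     1.2051     1.9506]
The output multiplier for sector j is the column-j sum of the Leontief inverse (I − A)⁻¹ = adj(I−A) / det(I−A).
Column M of adj(I−A): (0.092250, 0.264375, 0.228375, 0.163125); det(I−A) = 0.20205.
m_M = (0.092250 + 0.264375 + 0.228375 + 0.163125) / 0.20205 = 0.748125 / 0.20205 ≈ 3.703.

m_M = 3.703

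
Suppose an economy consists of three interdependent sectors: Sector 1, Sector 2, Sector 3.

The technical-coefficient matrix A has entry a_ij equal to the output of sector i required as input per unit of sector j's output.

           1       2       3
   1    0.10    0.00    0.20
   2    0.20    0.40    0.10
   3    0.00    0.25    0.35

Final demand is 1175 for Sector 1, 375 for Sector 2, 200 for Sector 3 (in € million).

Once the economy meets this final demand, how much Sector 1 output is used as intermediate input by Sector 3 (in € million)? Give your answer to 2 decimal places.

I − A =
  [   0.90     0.00    -0.20]
  [  -0.20     0.60    -0.10]
  [   0.00    -0.25     0.65]
Cofactors of I−A, C_ij = (−1)^(i+j)·(minor ij) (rows/columns in the sector order above):
  C_11 = (0.60)(0.65) − (-0.10)(-0.25) = 0.3650
  C_12 = −[(-0.20)(0.65) − (-0.10)(0.00)] = 0.1300
  C_13 = (-0.20)(-0.25) − (0.60)(0.00) = 0.0500
  C_21 = −[(0.00)(0.65) − (-0.20)(-0.25)] = 0.0500
  C_22 = (0.90)(0.65) − (-0.20)(0.00) = 0.5850
  C_23 = −[(0.90)(-0.25) − (0.00)(0.00)] = 0.2250
  C_31 = (0.00)(-0.10) − (-0.20)(0.60) = 0.1200
  C_32 = −[(0.90)(-0.10) − (-0.20)(-0.20)] = 0.1300
  C_33 = (0.90)(0.60) − (0.00)(-0.20) = 0.5400
det(I−A) = Σ_j (I−A)_1j·C_1j = (0.90)(0.3650) + (0.00)(0.1300) + (-0.20)(0.0500) = 0.3185
adj(I−A) = Cᵀ =
  [ 0.3650   0.0500   0.1200]
  [ 0.1300   0.5850   0.1300]
  [ 0.0500   0.2250   0.5400]
(I − A)⁻¹ = adj(I−A) / det(I−A) ≈
  [   1.1460     0.1570     0.3768]
  [   0.4082     1.8367     0.4082]
  [   0.1570     0.7064     1.6954]
First solve x = (I − A)⁻¹ d = adj(I−A)·d / det(I−A); in particular x_3 = (0.0500·1175 + 0.2250·375 + 0.5400·200) / 0.3185 = 251.125 / 0.3185 ≈ 788.4615.
Intermediate flow from 1 to 3: z_13 = a_13 · x_3 = 0.20 × 251.125 / 0.3185 = 50.225 / 0.3185 ≈ 157.69.

z_13 = 157.69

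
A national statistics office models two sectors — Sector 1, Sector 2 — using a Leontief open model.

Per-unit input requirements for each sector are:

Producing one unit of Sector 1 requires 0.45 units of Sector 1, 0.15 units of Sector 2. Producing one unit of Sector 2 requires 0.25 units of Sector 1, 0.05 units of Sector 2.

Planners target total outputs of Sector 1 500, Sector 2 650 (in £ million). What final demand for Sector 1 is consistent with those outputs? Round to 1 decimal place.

d_1 = 112.5

I − A =
  [   0.55    -0.25]
  [  -0.15     0.95]
d = (I − A) x:
  d_1 = (+0.55)·500 + (-0.25)·650 = 112.5
  d_2 = (-0.15)·500 + (+0.95)·650 = 542.5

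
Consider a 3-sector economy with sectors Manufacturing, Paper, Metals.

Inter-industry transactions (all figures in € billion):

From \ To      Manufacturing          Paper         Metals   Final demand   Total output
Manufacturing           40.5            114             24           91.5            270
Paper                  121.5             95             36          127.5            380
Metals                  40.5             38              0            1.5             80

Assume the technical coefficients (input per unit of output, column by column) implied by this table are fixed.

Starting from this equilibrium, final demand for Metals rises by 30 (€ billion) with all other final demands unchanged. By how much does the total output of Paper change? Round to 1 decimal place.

Technical coefficients a_ij = z_ij / X_j:
  a_11 = 40.5/270 = 0.15, a_21 = 121.5/270 = 0.45, a_31 = 40.5/270 = 0.15
  a_12 = 114/380 = 0.30, a_22 = 95/380 = 0.25, a_32 = 38/380 = 0.10
  a_13 = 24/80 = 0.30, a_23 = 36/80 = 0.45, a_33 = 0/80 = 0.00
I − A =
  [   0.85    -0.30    -0.30]
  [  -0.45     0.75    -0.45]
  [  -0.15    -0.10     1.00]
Cofactors of I−A, C_ij = (−1)^(i+j)·(minor ij) (rows/columns in the sector order above):
  C_11 = (0.75)(1.00) − (-0.45)(-0.10) = 0.7050
  C_12 = −[(-0.45)(1.00) − (-0.45)(-0.15)] = 0.5175
  C_13 = (-0.45)(-0.10) − (0.75)(-0.15) = 0.1575
  C_21 = −[(-0.30)(1.00) − (-0.30)(-0.10)] = 0.3300
  C_22 = (0.85)(1.00) − (-0.30)(-0.15) = 0.8050
  C_23 = −[(0.85)(-0.10) − (-0.30)(-0.15)] = 0.1300
  C_31 = (-0.30)(-0.45) − (-0.30)(0.75) = 0.3600
  C_32 = −[(0.85)(-0.45) − (-0.30)(-0.45)] = 0.5175
  C_33 = (0.85)(0.75) − (-0.30)(-0.45) = 0.5025
det(I−A) = Σ_j (I−A)_1j·C_1j = (0.85)(0.7050) + (-0.30)(0.5175) + (-0.30)(0.1575) = 0.39675
adj(I−A) = Cᵀ =
  [ 0.7050   0.3300   0.3600]
  [ 0.5175   0.8050   0.5175]
  [ 0.1575   0.1300   0.5025]
(I − A)⁻¹ = adj(I−A) / det(I−A) ≈
  [   1.7769     0.8318     0.9074]
  [   1.3043     2.0290     1.3043]
  [   0.3970     0.3277     1.2665]
Δx = (I − A)⁻¹ Δd with Δd having +30 in the Metals component and 0 elsewhere.
So Δx_2 = L_23 · (+30), where L_23 = adj(I−A)_23 / det(I−A) = 0.5175 / 0.39675.
Δx_2 = 0.5175 × (+30) / 0.39675 = 15.525 / 0.39675 ≈ 39.1.

Δx_2 = 39.1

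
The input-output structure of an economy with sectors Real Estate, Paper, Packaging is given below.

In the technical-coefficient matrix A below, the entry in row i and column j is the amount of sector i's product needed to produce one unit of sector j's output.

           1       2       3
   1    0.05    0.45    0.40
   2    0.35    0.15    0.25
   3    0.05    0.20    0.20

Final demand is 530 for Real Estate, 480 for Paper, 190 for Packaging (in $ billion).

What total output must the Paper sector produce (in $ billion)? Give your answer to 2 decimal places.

I − A =
  [   0.95    -0.45    -0.40]
  [  -0.35     0.85    -0.25]
  [  -0.05    -0.20     0.80]
Cofactors of I−A, C_ij = (−1)^(i+j)·(minor ij) (rows/columns in the sector order above):
  C_11 = (0.85)(0.80) − (-0.25)(-0.20) = 0.6300
  C_12 = −[(-0.35)(0.80) − (-0.25)(-0.05)] = 0.2925
  C_13 = (-0.35)(-0.20) − (0.85)(-0.05) = 0.1125
  C_21 = −[(-0.45)(0.80) − (-0.40)(-0.20)] = 0.4400
  C_22 = (0.95)(0.80) − (-0.40)(-0.05) = 0.7400
  C_23 = −[(0.95)(-0.20) − (-0.45)(-0.05)] = 0.2125
  C_31 = (-0.45)(-0.25) − (-0.40)(0.85) = 0.4525
  C_32 = −[(0.95)(-0.25) − (-0.40)(-0.35)] = 0.3775
  C_33 = (0.95)(0.85) − (-0.45)(-0.35) = 0.6500
det(I−A) = Σ_j (I−A)_1j·C_1j = (0.95)(0.6300) + (-0.45)(0.2925) + (-0.40)(0.1125) = 0.421875
adj(I−A) = Cᵀ =
  [ 0.6300   0.4400   0.4525]
  [ 0.2925   0.7400   0.3775]
  [ 0.1125   0.2125   0.6500]
(I − A)⁻¹ = adj(I−A) / det(I−A) ≈
  [   1.4933     1.0430     1.0726]
  [   0.6933     1.7541     0.8948]
  [   0.2667     0.5037     1.5407]
x = (I − A)⁻¹ d = adj(I−A)·d / det(I−A), with det(I−A) = 0.421875:
  x_1 = (0.6300·530 + 0.4400·480 + 0.4525·190) / 0.421875 = 631.075 / 0.421875 ≈ 1495.88
  x_2 = (0.2925·530 + 0.7400·480 + 0.3775·190) / 0.421875 = 581.95 / 0.421875 ≈ 1379.44
  x_3 = (0.1125·530 + 0.2125·480 + 0.6500·190) / 0.421875 = 285.125 / 0.421875 ≈ 675.85

x_2 = 1379.44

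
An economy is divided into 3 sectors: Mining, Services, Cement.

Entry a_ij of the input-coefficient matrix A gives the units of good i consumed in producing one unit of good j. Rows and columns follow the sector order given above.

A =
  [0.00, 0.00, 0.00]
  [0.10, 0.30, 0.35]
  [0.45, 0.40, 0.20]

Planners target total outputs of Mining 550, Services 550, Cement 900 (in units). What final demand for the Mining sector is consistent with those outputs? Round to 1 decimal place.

I − A =
  [   1.00     0.00     0.00]
  [  -0.10     0.70    -0.35]
  [  -0.45    -0.40     0.80]
d = (I − A) x:
  d_1 = (+1.00)·550 + (+0.00)·550 + (+0.00)·900 = 550.0
  d_2 = (-0.10)·550 + (+0.70)·550 + (-0.35)·900 = 15.0
  d_3 = (-0.45)·550 + (-0.40)·550 + (+0.80)·900 = 252.5

d_1 = 550.0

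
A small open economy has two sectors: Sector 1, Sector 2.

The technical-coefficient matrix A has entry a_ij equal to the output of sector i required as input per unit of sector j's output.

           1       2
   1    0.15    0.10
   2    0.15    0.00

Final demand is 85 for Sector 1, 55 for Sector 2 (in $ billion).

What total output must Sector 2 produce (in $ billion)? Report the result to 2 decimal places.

x_2 = 71.26

I − A =
  [   0.85    -0.10]
  [  -0.15     1.00]
det(I−A) = (0.85)(1.00) − (-0.10)(-0.15) = 0.8350
adj(I−A) = [[1.00, 0.10], [0.15, 0.85]]
(I − A)⁻¹ = adj(I−A) / det(I−A) ≈
  [   1.1976     0.1198]
  [   0.1796     1.0180]
x = (I − A)⁻¹ d = adj(I−A)·d / det(I−A), with det(I−A) = 0.8350:
  x_1 = (1.00·85 + 0.10·55) / 0.8350 = 90.50 / 0.8350 ≈ 108.38
  x_2 = (0.15·85 + 0.85·55) / 0.8350 = 59.50 / 0.8350 ≈ 71.26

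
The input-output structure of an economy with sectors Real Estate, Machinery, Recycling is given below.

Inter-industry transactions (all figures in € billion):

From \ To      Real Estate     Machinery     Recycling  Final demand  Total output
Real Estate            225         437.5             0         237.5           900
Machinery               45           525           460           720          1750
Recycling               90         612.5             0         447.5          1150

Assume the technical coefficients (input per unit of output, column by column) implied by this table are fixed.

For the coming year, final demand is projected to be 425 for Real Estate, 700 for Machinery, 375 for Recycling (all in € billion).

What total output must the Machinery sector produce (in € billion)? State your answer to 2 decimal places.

Technical coefficients a_ij = z_ij / X_j:
  a_11 = 225/900 = 0.25, a_21 = 45/900 = 0.05, a_31 = 90/900 = 0.10
  a_12 = 437.5/1750 = 0.25, a_22 = 525/1750 = 0.30, a_32 = 612.5/1750 = 0.35
  a_13 = 0/1150 = 0.00, a_23 = 460/1150 = 0.40, a_33 = 0/1150 = 0.00
I − A =
  [   0.75    -0.25     0.00]
  [  -0.05     0.70    -0.40]
  [  -0.10    -0.35     1.00]
Cofactors of I−A, C_ij = (−1)^(i+j)·(minor ij) (rows/columns in the sector order above):
  C_11 = (0.70)(1.00) − (-0.40)(-0.35) = 0.5600
  C_12 = −[(-0.05)(1.00) − (-0.40)(-0.10)] = 0.0900
  C_13 = (-0.05)(-0.35) − (0.70)(-0.10) = 0.0875
  C_21 = −[(-0.25)(1.00) − (0.00)(-0.35)] = 0.2500
  C_22 = (0.75)(1.00) − (0.00)(-0.10) = 0.7500
  C_23 = −[(0.75)(-0.35) − (-0.25)(-0.10)] = 0.2875
  C_31 = (-0.25)(-0.40) − (0.00)(0.70) = 0.1000
  C_32 = −[(0.75)(-0.40) − (0.00)(-0.05)] = 0.3000
  C_33 = (0.75)(0.70) − (-0.25)(-0.05) = 0.5125
det(I−A) = Σ_j (I−A)_1j·C_1j = (0.75)(0.5600) + (-0.25)(0.0900) + (0.00)(0.0875) = 0.3975
adj(I−A) = Cᵀ =
  [ 0.5600   0.2500   0.1000]
  [ 0.0900   0.7500   0.3000]
  [ 0.0875   0.2875   0.5125]
(I − A)⁻¹ = adj(I−A) / det(I−A) ≈
  [   1.4088     0.6289     0.2516]
  [   0.2264     1.8868     0.7547]
  [   0.2201     0.7233     1.2893]
x = (I − A)⁻¹ d = adj(I−A)·d / det(I−A), with det(I−A) = 0.3975:
  x_1 = (0.5600·425 + 0.2500·700 + 0.1000·375) / 0.3975 = 450.50 / 0.3975 ≈ 1133.33
  x_2 = (0.0900·425 + 0.7500·700 + 0.3000·375) / 0.3975 = 675.75 / 0.3975 = 1700.00
  x_3 = (0.0875·425 + 0.2875·700 + 0.5125·375) / 0.3975 = 430.625 / 0.3975 ≈ 1083.33

x_2 = 1700.00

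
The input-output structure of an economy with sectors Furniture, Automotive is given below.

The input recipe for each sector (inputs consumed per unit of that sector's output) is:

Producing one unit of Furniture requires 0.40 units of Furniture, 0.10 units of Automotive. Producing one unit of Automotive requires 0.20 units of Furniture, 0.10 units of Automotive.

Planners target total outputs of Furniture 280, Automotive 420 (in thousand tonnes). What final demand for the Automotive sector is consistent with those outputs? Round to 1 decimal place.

d_2 = 350.0

I − A =
  [   0.60    -0.20]
  [  -0.10     0.90]
d = (I − A) x:
  d_1 = (+0.60)·280 + (-0.20)·420 = 84.0
  d_2 = (-0.10)·280 + (+0.90)·420 = 350.0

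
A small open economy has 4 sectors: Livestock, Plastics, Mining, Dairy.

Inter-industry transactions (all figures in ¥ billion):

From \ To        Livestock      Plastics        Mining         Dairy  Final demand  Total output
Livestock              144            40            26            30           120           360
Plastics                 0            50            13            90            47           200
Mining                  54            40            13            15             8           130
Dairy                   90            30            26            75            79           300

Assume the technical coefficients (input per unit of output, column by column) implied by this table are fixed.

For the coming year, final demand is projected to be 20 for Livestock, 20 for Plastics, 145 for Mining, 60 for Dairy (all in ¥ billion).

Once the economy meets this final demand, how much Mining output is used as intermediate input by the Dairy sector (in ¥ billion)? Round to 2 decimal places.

z_34 = 12.31

Technical coefficients a_ij = z_ij / X_j:
  a_11 = 144/360 = 0.40, a_21 = 0/360 = 0.00, a_31 = 54/360 = 0.15, a_41 = 90/360 = 0.25
  a_12 = 40/200 = 0.20, a_22 = 50/200 = 0.25, a_32 = 40/200 = 0.20, a_42 = 30/200 = 0.15
  a_13 = 26/130 = 0.20, a_23 = 13/130 = 0.10, a_33 = 13/130 = 0.10, a_43 = 26/130 = 0.20
  a_14 = 30/300 = 0.10, a_24 = 90/300 = 0.30, a_34 = 15/300 = 0.05, a_44 = 75/300 = 0.25
I − A =
  [   0.60    -0.20    -0.20    -0.10]
  [   0.00     0.75    -0.10    -0.30]
  [  -0.15    -0.20     0.90    -0.05]
  [  -0.25    -0.15    -0.20     0.75]
Compute the cofactors C_ij = (−1)^(i+j)·(3×3 minor ij) of I−A; the adjugate is their transpose:
adj(I−A) = Cᵀ =
  [ 0.43050   0.18200   0.14700   0.14000]
  [ 0.08900   0.34850   0.09350   0.15750]
  [ 0.10200   0.11675   0.27675   0.07875]
  [ 0.18850   0.16150   0.14150   0.36750]
det(I−A) = Σ_j (I−A)_1j·C_1j = (0.60)(0.43050) + (-0.20)(0.08900) + (-0.20)(0.10200) + (-0.10)(0.18850) = 0.20125
(I − A)⁻¹ = adj(I−A) / det(I−A) ≈
  [   2.1391     0.9043     0.7304     0.6957]
  [   0.4422     1.7317     0.4646     0.7826]
  [   0.5068     0.5801     1.3752     0.3913]
  [   0.9366     0.8025     0.7031     1.8261]
First solve x = (I − A)⁻¹ d = adj(I−A)·d / det(I−A); in particular x_4 = (0.18850·20 + 0.16150·20 + 0.14150·145 + 0.36750·60) / 0.20125 = 49.5675 / 0.20125 ≈ 246.2981.
Intermediate flow from 3 to 4: z_34 = a_34 · x_4 = 0.05 × 49.5675 / 0.20125 = 2.478375 / 0.20125 ≈ 12.31.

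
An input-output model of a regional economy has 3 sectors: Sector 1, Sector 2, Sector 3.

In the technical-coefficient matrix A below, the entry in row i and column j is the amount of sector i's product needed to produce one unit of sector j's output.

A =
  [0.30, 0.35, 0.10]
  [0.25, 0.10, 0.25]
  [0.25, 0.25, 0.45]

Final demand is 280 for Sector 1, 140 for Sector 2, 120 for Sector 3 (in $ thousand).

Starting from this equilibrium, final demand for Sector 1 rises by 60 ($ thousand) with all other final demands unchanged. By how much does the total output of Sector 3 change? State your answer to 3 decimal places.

I − A =
  [   0.70    -0.35    -0.10]
  [  -0.25     0.90    -0.25]
  [  -0.25    -0.25     0.55]
Cofactors of I−A, C_ij = (−1)^(i+j)·(minor ij) (rows/columns in the sector order above):
  C_11 = (0.90)(0.55) − (-0.25)(-0.25) = 0.4325
  C_12 = −[(-0.25)(0.55) − (-0.25)(-0.25)] = 0.2000
  C_13 = (-0.25)(-0.25) − (0.90)(-0.25) = 0.2875
  C_21 = −[(-0.35)(0.55) − (-0.10)(-0.25)] = 0.2175
  C_22 = (0.70)(0.55) − (-0.10)(-0.25) = 0.3600
  C_23 = −[(0.70)(-0.25) − (-0.35)(-0.25)] = 0.2625
  C_31 = (-0.35)(-0.25) − (-0.10)(0.90) = 0.1775
  C_32 = −[(0.70)(-0.25) − (-0.10)(-0.25)] = 0.2000
  C_33 = (0.70)(0.90) − (-0.35)(-0.25) = 0.5425
det(I−A) = Σ_j (I−A)_1j·C_1j = (0.70)(0.4325) + (-0.35)(0.2000) + (-0.10)(0.2875) = 0.2040
adj(I−A) = Cᵀ =
  [ 0.4325   0.2175   0.1775]
  [ 0.2000   0.3600   0.2000]
  [ 0.2875   0.2625   0.5425]
(I − A)⁻¹ = adj(I−A) / det(I−A) ≈
  [   2.1201     1.0662     0.8701]
  [   0.9804     1.7647     0.9804]
  [   1.4093     1.2868     2.6593]
Δx = (I − A)⁻¹ Δd with Δd having +60 in the Sector 1 component and 0 elsewhere.
So Δx_3 = L_31 · (+60), where L_31 = adj(I−A)_31 / det(I−A) = 0.2875 / 0.2040.
Δx_3 = 0.2875 × (+60) / 0.2040 = 17.25 / 0.2040 ≈ 84.559.

Δx_3 = 84.559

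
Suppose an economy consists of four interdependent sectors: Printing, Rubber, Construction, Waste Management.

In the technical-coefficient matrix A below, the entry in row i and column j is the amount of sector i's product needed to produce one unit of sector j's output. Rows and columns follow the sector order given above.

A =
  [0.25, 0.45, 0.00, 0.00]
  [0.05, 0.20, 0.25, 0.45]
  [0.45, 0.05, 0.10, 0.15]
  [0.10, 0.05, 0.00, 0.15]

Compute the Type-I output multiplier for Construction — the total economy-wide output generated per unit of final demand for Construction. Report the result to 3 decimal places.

I − A =
  [   0.75    -0.45     0.00     0.00]
  [  -0.05     0.80    -0.25    -0.45]
  [  -0.45    -0.05     0.90    -0.15]
  [  -0.10    -0.05     0.00     0.85]
Compute the cofactors C_ij = (−1)^(i+j)·(3×3 minor ij) of I−A; the adjugate is their transpose:
adj(I−A) = Cᵀ =
  [ 0.579250   0.344250   0.095625   0.199125]
  [ 0.178125   0.573750   0.159375   0.331875]
  [ 0.312625   0.216375   0.453750   0.194625]
  [ 0.078625   0.074250   0.020625   0.459750]
det(I−A) = Σ_j (I−A)_1j·C_1j = (0.75)(0.579250) + (-0.45)(0.178125) + (0.00)(0.312625) + (0.00)(0.078625) = 0.35428125
(I − A)⁻¹ = adj(I−A) / det(I−A) ≈
  [   1.6350     0.9717     0.2699     0.5621]
  [   0.5028     1.6195     0.4499     0.9368]
  [   0.8824     0.6107     1.2808     0.5494]
  [   0.2219     0.2096     0.0582     1.2977]
The output multiplier for sector j is the column-j sum of the Leontief inverse (I − A)⁻¹ = adj(I−A) / det(I−A).
Column C of adj(I−A): (0.095625, 0.159375, 0.453750, 0.020625); det(I−A) = 0.35428125.
m_C = (0.095625 + 0.159375 + 0.453750 + 0.020625) / 0.35428125 = 0.729375 / 0.35428125 ≈ 2.059.

m_C = 2.059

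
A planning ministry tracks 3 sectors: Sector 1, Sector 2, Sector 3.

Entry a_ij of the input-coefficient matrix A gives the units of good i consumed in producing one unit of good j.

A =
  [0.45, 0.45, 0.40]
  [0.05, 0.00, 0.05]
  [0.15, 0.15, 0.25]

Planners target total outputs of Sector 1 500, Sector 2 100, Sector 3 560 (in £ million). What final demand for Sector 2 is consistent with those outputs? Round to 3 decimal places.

d_2 = 47.000

I − A =
  [   0.55    -0.45    -0.40]
  [  -0.05     1.00    -0.05]
  [  -0.15    -0.15     0.75]
d = (I − A) x:
  d_1 = (+0.55)·500 + (-0.45)·100 + (-0.40)·560 = 6.000
  d_2 = (-0.05)·500 + (+1.00)·100 + (-0.05)·560 = 47.000
  d_3 = (-0.15)·500 + (-0.15)·100 + (+0.75)·560 = 330.000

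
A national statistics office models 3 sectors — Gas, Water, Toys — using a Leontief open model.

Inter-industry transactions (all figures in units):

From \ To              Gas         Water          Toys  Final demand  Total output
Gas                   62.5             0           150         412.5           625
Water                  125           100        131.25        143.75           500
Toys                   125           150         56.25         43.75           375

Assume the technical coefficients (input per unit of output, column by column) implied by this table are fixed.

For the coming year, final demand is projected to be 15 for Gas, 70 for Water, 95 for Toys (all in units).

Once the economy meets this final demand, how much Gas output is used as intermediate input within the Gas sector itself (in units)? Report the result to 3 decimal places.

z_11 = 11.042

Technical coefficients a_ij = z_ij / X_j:
  a_11 = 62.5/625 = 0.10, a_21 = 125/625 = 0.20, a_31 = 125/625 = 0.20
  a_12 = 0/500 = 0.00, a_22 = 100/500 = 0.20, a_32 = 150/500 = 0.30
  a_13 = 150/375 = 0.40, a_23 = 131.25/375 = 0.35, a_33 = 56.25/375 = 0.15
I − A =
  [   0.90     0.00    -0.40]
  [  -0.20     0.80    -0.35]
  [  -0.20    -0.30     0.85]
Cofactors of I−A, C_ij = (−1)^(i+j)·(minor ij) (rows/columns in the sector order above):
  C_11 = (0.80)(0.85) − (-0.35)(-0.30) = 0.5750
  C_12 = −[(-0.20)(0.85) − (-0.35)(-0.20)] = 0.2400
  C_13 = (-0.20)(-0.30) − (0.80)(-0.20) = 0.2200
  C_21 = −[(0.00)(0.85) − (-0.40)(-0.30)] = 0.1200
  C_22 = (0.90)(0.85) − (-0.40)(-0.20) = 0.6850
  C_23 = −[(0.90)(-0.30) − (0.00)(-0.20)] = 0.2700
  C_31 = (0.00)(-0.35) − (-0.40)(0.80) = 0.3200
  C_32 = −[(0.90)(-0.35) − (-0.40)(-0.20)] = 0.3950
  C_33 = (0.90)(0.80) − (0.00)(-0.20) = 0.7200
det(I−A) = Σ_j (I−A)_1j·C_1j = (0.90)(0.5750) + (0.00)(0.2400) + (-0.40)(0.2200) = 0.4295
adj(I−A) = Cᵀ =
  [ 0.5750   0.1200   0.3200]
  [ 0.2400   0.6850   0.3950]
  [ 0.2200   0.2700   0.7200]
(I − A)⁻¹ = adj(I−A) / det(I−A) ≈
  [   1.3388     0.2794     0.7451]
  [   0.5588     1.5949     0.9197]
  [   0.5122     0.6286     1.6764]
First solve x = (I − A)⁻¹ d = adj(I−A)·d / det(I−A); in particular x_1 = (0.5750·15 + 0.1200·70 + 0.3200·95) / 0.4295 = 47.425 / 0.4295 ≈ 110.41909.
Intermediate flow from 1 to 1: z_11 = a_11 · x_1 = 0.10 × 47.425 / 0.4295 = 4.7425 / 0.4295 ≈ 11.042.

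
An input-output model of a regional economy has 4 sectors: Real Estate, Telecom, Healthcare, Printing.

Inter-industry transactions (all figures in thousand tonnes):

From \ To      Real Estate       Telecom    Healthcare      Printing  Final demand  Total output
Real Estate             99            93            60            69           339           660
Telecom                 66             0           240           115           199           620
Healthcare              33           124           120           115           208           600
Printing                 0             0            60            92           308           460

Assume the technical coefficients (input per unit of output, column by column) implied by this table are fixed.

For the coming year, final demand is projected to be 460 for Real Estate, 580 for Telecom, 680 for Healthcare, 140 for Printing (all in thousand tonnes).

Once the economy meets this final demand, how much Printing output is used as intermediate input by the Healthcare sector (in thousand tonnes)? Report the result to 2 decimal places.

Technical coefficients a_ij = z_ij / X_j:
  a_RR = 99/660 = 0.15, a_TR = 66/660 = 0.10, a_HR = 33/660 = 0.05, a_PR = 0/660 = 0.00
  a_RT = 93/620 = 0.15, a_TT = 0/620 = 0.00, a_HT = 124/620 = 0.20, a_PT = 0/620 = 0.00
  a_RH = 60/600 = 0.10, a_TH = 240/600 = 0.40, a_HH = 120/600 = 0.20, a_PH = 60/600 = 0.10
  a_RP = 69/460 = 0.15, a_TP = 115/460 = 0.25, a_HP = 115/460 = 0.25, a_PP = 92/460 = 0.20
I − A =
  [   0.85    -0.15    -0.10    -0.15]
  [  -0.10     1.00    -0.40    -0.25]
  [  -0.05    -0.20     0.80    -0.25]
  [   0.00     0.00    -0.10     0.80]
Compute the cofactors C_ij = (−1)^(i+j)·(3×3 minor ij) of I−A; the adjugate is their transpose:
adj(I−A) = Cᵀ =
  [ 0.546000   0.111250   0.146750   0.183000]
  [ 0.078750   0.518000   0.302750   0.271250]
  [ 0.056000   0.142000   0.668000   0.263625]
  [ 0.007000   0.017750   0.083500   0.590000]
det(I−A) = Σ_j (I−A)_1j·C_1j = (0.85)(0.546000) + (-0.15)(0.078750) + (-0.10)(0.056000) + (-0.15)(0.007000) = 0.4456375
(I − A)⁻¹ = adj(I−A) / det(I−A) ≈
  [   1.2252     0.2496     0.3293     0.4106]
  [   0.1767     1.1624     0.6794     0.6087]
  [   0.1257     0.3186     1.4990     0.5916]
  [   0.0157     0.0398     0.1874     1.3239]
First solve x = (I − A)⁻¹ d = adj(I−A)·d / det(I−A); in particular x_H = (0.056000·460 + 0.142000·580 + 0.668000·680 + 0.263625·140) / 0.4456375 = 599.2675 / 0.4456375 ≈ 1344.7421.
Intermediate flow from P to H: z_PH = a_PH · x_H = 0.10 × 599.2675 / 0.4456375 = 59.92675 / 0.4456375 ≈ 134.47.

z_PH = 134.47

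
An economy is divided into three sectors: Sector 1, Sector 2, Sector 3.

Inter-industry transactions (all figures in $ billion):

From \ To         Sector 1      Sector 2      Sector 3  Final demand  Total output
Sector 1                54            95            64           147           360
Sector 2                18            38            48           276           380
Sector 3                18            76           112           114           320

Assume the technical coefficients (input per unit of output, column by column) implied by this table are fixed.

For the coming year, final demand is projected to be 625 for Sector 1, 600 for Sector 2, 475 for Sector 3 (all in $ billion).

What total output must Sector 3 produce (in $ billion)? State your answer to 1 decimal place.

Technical coefficients a_ij = z_ij / X_j:
  a_11 = 54/360 = 0.15, a_21 = 18/360 = 0.05, a_31 = 18/360 = 0.05
  a_12 = 95/380 = 0.25, a_22 = 38/380 = 0.10, a_32 = 76/380 = 0.20
  a_13 = 64/320 = 0.20, a_23 = 48/320 = 0.15, a_33 = 112/320 = 0.35
I − A =
  [   0.85    -0.25    -0.20]
  [  -0.05     0.90    -0.15]
  [  -0.05    -0.20     0.65]
Cofactors of I−A, C_ij = (−1)^(i+j)·(minor ij) (rows/columns in the sector order above):
  C_11 = (0.90)(0.65) − (-0.15)(-0.20) = 0.5550
  C_12 = −[(-0.05)(0.65) − (-0.15)(-0.05)] = 0.0400
  C_13 = (-0.05)(-0.20) − (0.90)(-0.05) = 0.0550
  C_21 = −[(-0.25)(0.65) − (-0.20)(-0.20)] = 0.2025
  C_22 = (0.85)(0.65) − (-0.20)(-0.05) = 0.5425
  C_23 = −[(0.85)(-0.20) − (-0.25)(-0.05)] = 0.1825
  C_31 = (-0.25)(-0.15) − (-0.20)(0.90) = 0.2175
  C_32 = −[(0.85)(-0.15) − (-0.20)(-0.05)] = 0.1375
  C_33 = (0.85)(0.90) − (-0.25)(-0.05) = 0.7525
det(I−A) = Σ_j (I−A)_1j·C_1j = (0.85)(0.5550) + (-0.25)(0.0400) + (-0.20)(0.0550) = 0.45075
adj(I−A) = Cᵀ =
  [ 0.5550   0.2025   0.2175]
  [ 0.0400   0.5425   0.1375]
  [ 0.0550   0.1825   0.7525]
(I − A)⁻¹ = adj(I−A) / det(I−A) ≈
  [   1.2313     0.4493     0.4825]
  [   0.0887     1.2035     0.3050]
  [   0.1220     0.4049     1.6694]
x = (I − A)⁻¹ d = adj(I−A)·d / det(I−A), with det(I−A) = 0.45075:
  x_1 = (0.5550·625 + 0.2025·600 + 0.2175·475) / 0.45075 = 571.6875 / 0.45075 ≈ 1268.3
  x_2 = (0.0400·625 + 0.5425·600 + 0.1375·475) / 0.45075 = 415.8125 / 0.45075 ≈ 922.5
  x_3 = (0.0550·625 + 0.1825·600 + 0.7525·475) / 0.45075 = 501.3125 / 0.45075 ≈ 1112.2

x_3 = 1112.2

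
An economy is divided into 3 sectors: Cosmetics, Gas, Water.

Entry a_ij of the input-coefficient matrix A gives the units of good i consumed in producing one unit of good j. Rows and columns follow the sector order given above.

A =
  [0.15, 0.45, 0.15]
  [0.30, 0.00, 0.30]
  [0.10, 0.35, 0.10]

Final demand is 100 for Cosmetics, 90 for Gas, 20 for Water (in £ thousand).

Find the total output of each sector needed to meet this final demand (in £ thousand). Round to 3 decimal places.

I − A =
  [   0.85    -0.45    -0.15]
  [  -0.30     1.00    -0.30]
  [  -0.10    -0.35     0.90]
Cofactors of I−A, C_ij = (−1)^(i+j)·(minor ij) (rows/columns in the sector order above):
  C_11 = (1.00)(0.90) − (-0.30)(-0.35) = 0.7950
  C_12 = −[(-0.30)(0.90) − (-0.30)(-0.10)] = 0.3000
  C_13 = (-0.30)(-0.35) − (1.00)(-0.10) = 0.2050
  C_21 = −[(-0.45)(0.90) − (-0.15)(-0.35)] = 0.4575
  C_22 = (0.85)(0.90) − (-0.15)(-0.10) = 0.7500
  C_23 = −[(0.85)(-0.35) − (-0.45)(-0.10)] = 0.3425
  C_31 = (-0.45)(-0.30) − (-0.15)(1.00) = 0.2850
  C_32 = −[(0.85)(-0.30) − (-0.15)(-0.30)] = 0.3000
  C_33 = (0.85)(1.00) − (-0.45)(-0.30) = 0.7150
det(I−A) = Σ_j (I−A)_1j·C_1j = (0.85)(0.7950) + (-0.45)(0.3000) + (-0.15)(0.2050) = 0.5100
adj(I−A) = Cᵀ =
  [ 0.7950   0.4575   0.2850]
  [ 0.3000   0.7500   0.3000]
  [ 0.2050   0.3425   0.7150]
(I − A)⁻¹ = adj(I−A) / det(I−A) ≈
  [   1.5588     0.8971     0.5588]
  [   0.5882     1.4706     0.5882]
  [   0.4020     0.6716     1.4020]
x = (I − A)⁻¹ d = adj(I−A)·d / det(I−A), with det(I−A) = 0.5100:
  x_1 = (0.7950·100 + 0.4575·90 + 0.2850·20) / 0.5100 = 126.375 / 0.5100 ≈ 247.794
  x_2 = (0.3000·100 + 0.7500·90 + 0.3000·20) / 0.5100 = 103.50 / 0.5100 ≈ 202.941
  x_3 = (0.2050·100 + 0.3425·90 + 0.7150·20) / 0.5100 = 65.625 / 0.5100 ≈ 128.676

x_1 = 247.794, x_2 = 202.941, x_3 = 128.676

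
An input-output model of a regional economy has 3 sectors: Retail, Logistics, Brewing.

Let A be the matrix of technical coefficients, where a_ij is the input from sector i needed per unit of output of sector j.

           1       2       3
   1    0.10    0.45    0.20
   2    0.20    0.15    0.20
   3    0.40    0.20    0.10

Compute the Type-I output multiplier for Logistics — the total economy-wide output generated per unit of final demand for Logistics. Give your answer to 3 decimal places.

m_2 = 3.341

I − A =
  [   0.90    -0.45    -0.20]
  [  -0.20     0.85    -0.20]
  [  -0.40    -0.20     0.90]
Cofactors of I−A, C_ij = (−1)^(i+j)·(minor ij) (rows/columns in the sector order above):
  C_11 = (0.85)(0.90) − (-0.20)(-0.20) = 0.7250
  C_12 = −[(-0.20)(0.90) − (-0.20)(-0.40)] = 0.2600
  C_13 = (-0.20)(-0.20) − (0.85)(-0.40) = 0.3800
  C_21 = −[(-0.45)(0.90) − (-0.20)(-0.20)] = 0.4450
  C_22 = (0.90)(0.90) − (-0.20)(-0.40) = 0.7300
  C_23 = −[(0.90)(-0.20) − (-0.45)(-0.40)] = 0.3600
  C_31 = (-0.45)(-0.20) − (-0.20)(0.85) = 0.2600
  C_32 = −[(0.90)(-0.20) − (-0.20)(-0.20)] = 0.2200
  C_33 = (0.90)(0.85) − (-0.45)(-0.20) = 0.6750
det(I−A) = Σ_j (I−A)_1j·C_1j = (0.90)(0.7250) + (-0.45)(0.2600) + (-0.20)(0.3800) = 0.4595
adj(I−A) = Cᵀ =
  [ 0.7250   0.4450   0.2600]
  [ 0.2600   0.7300   0.2200]
  [ 0.3800   0.3600   0.6750]
(I − A)⁻¹ = adj(I−A) / det(I−A) ≈
  [   1.5778     0.9684     0.5658]
  [   0.5658     1.5887     0.4788]
  [   0.8270     0.7835     1.4690]
The output multiplier for sector j is the column-j sum of the Leontief inverse (I − A)⁻¹ = adj(I−A) / det(I−A).
Column 2 of adj(I−A): (0.4450, 0.7300, 0.3600); det(I−A) = 0.4595.
m_2 = (0.4450 + 0.7300 + 0.3600) / 0.4595 = 1.535 / 0.4595 ≈ 3.341.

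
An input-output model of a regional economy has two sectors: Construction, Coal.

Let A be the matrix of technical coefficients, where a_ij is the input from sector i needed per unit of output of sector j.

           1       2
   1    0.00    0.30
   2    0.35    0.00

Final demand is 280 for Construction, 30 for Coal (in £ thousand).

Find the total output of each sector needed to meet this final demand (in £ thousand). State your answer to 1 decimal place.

I − A =
  [   1.00    -0.30]
  [  -0.35     1.00]
det(I−A) = (1.00)(1.00) − (-0.30)(-0.35) = 0.8950
adj(I−A) = [[1.00, 0.30], [0.35, 1.00]]
(I − A)⁻¹ = adj(I−A) / det(I−A) ≈
  [   1.1173     0.3352]
  [   0.3911     1.1173]
x = (I − A)⁻¹ d = adj(I−A)·d / det(I−A), with det(I−A) = 0.8950:
  x_1 = (1.00·280 + 0.30·30) / 0.8950 = 289.00 / 0.8950 ≈ 322.9
  x_2 = (0.35·280 + 1.00·30) / 0.8950 = 128.00 / 0.8950 ≈ 143.0

x_1 = 322.9, x_2 = 143.0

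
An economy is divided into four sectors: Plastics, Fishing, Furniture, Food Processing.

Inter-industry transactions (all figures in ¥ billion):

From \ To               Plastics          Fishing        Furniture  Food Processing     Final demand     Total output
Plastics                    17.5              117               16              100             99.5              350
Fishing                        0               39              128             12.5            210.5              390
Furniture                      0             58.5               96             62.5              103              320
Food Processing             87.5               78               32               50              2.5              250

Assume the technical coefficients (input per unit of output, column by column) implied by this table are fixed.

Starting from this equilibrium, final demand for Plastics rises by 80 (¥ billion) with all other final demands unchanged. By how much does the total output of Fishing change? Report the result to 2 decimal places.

Technical coefficients a_ij = z_ij / X_j:
  a_11 = 17.5/350 = 0.05, a_21 = 0/350 = 0.00, a_31 = 0/350 = 0.00, a_41 = 87.5/350 = 0.25
  a_12 = 117/390 = 0.30, a_22 = 39/390 = 0.10, a_32 = 58.5/390 = 0.15, a_42 = 78/390 = 0.20
  a_13 = 16/320 = 0.05, a_23 = 128/320 = 0.40, a_33 = 96/320 = 0.30, a_43 = 32/320 = 0.10
  a_14 = 100/250 = 0.40, a_24 = 12.5/250 = 0.05, a_34 = 62.5/250 = 0.25, a_44 = 50/250 = 0.20
I − A =
  [   0.95    -0.30    -0.05    -0.40]
  [   0.00     0.90    -0.40    -0.05]
  [   0.00    -0.15     0.70    -0.25]
  [  -0.25    -0.20    -0.10     0.80]
Compute the cofactors C_ij = (−1)^(i+j)·(3×3 minor ij) of I−A; the adjugate is their transpose:
adj(I−A) = Cᵀ =
  [ 0.405750   0.231000   0.201000   0.280125]
  [ 0.033750   0.435125   0.269375   0.128250]
  [ 0.058125   0.165250   0.580750   0.220875]
  [ 0.142500   0.201625   0.202750   0.541500]
det(I−A) = Σ_j (I−A)_1j·C_1j = (0.95)(0.405750) + (-0.30)(0.033750) + (-0.05)(0.058125) + (-0.40)(0.142500) = 0.31543125
(I − A)⁻¹ = adj(I−A) / det(I−A) ≈
  [   1.2863     0.7323     0.6372     0.8881]
  [   0.1070     1.3795     0.8540     0.4066]
  [   0.1843     0.5239     1.8411     0.7002]
  [   0.4518     0.6392     0.6428     1.7167]
Δx = (I − A)⁻¹ Δd with Δd having +80 in the Plastics component and 0 elsewhere.
So Δx_2 = L_21 · (+80), where L_21 = adj(I−A)_21 / det(I−A) = 0.033750 / 0.31543125.
Δx_2 = 0.033750 × (+80) / 0.31543125 = 2.70 / 0.31543125 ≈ 8.56.

Δx_2 = 8.56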